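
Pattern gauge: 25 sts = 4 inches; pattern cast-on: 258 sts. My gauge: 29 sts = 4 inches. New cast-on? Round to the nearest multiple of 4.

300 stitches.

Scale factor = 29 / 25 = 1.160.
258 × 29 / 25 = 299.28 sts.
→ 300 sts.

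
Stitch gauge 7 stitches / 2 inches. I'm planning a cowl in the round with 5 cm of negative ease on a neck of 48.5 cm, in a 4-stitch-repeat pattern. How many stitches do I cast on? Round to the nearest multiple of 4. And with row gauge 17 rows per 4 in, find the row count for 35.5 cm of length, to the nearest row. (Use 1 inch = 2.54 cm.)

Cast on 60 stitches; work 59 rows.

Finished = 48.5 − 5 = 43.5 cm.
43.5 cm × 1/2.54 = 17.13 inches.
7/2 = 3.5 sts per in; 17.13 × 3.5 = 59.94 sts.
Nearest multiple of 4 → 60.
35.5 cm = 13.98 inches; × 4.25 = 59.40 → 59 rows.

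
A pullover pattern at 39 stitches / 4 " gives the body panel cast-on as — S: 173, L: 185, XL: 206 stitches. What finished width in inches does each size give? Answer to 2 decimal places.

S 17.74 inches; L 18.97 inches; XL 21.13 inches.

39/4 = 9.75 sts per in.
S: 173 / 9.75 = 17.744 → 17.74 in.
L: 185 / 9.75 = 18.974 → 18.97 in.
XL: 206 / 9.75 = 21.128 → 21.13 in.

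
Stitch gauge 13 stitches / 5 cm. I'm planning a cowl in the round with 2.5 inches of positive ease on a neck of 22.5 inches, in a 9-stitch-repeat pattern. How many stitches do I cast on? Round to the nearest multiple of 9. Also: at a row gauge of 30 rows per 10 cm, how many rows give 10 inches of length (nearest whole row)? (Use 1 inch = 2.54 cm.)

Cast on 162 stitches; work 76 rows.

Finished = 22.5 + 2.5 = 25 inches.
25 inches × 2.54 = 63.50 cm.
13/5 = 2.6 sts per cm; 63.50 × 2.6 = 165.10 sts.
Nearest multiple of 9 → 162.
10 inches = 25.40 cm; × 3 = 76.20 → 76 rows.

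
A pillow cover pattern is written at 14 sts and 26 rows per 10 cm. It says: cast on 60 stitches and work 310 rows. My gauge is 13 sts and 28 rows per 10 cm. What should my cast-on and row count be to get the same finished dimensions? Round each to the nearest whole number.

Cast on 56 stitches; work 334 rows.

Stitches: 60 × 13/14 = 55.71 → 56.
Rows: 310 × 28/26 = 333.85 → 334.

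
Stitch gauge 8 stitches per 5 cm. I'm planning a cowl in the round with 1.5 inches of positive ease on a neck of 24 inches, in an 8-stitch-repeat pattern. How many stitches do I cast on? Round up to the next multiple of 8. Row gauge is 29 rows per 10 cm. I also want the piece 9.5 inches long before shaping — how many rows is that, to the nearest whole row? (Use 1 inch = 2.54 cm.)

Cast on 104 stitches; work 70 rows.

Finished = 24 + 1.5 = 25.5 inches.
25.5 inches × 2.54 = 64.77 cm.
8/5 = 1.6 sts per cm; 64.77 × 1.6 = 103.63 sts.
Next multiple of 8 → 104.
9.5 inches = 24.13 cm; × 2.9 = 69.98 → 70 rows.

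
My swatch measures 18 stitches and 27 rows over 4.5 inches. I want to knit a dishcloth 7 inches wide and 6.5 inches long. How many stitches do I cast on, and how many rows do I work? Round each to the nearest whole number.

Stitch gauge = 18/4.5 = 4 sts/in; 7 × 4 = 28.00 → 28 sts.
Row gauge = 27/4.5 = 6 rows/in; 6.5 × 6 = 39.00 → 39 rows.

Cast on 28 stitches and work 39 rows.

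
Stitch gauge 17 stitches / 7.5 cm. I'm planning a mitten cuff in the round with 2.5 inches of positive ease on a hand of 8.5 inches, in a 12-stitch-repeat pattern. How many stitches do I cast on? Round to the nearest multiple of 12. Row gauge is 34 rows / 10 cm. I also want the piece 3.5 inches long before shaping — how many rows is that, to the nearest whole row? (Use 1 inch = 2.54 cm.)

Finished = 8.5 + 2.5 = 11 inches.
11 inches × 2.54 = 27.94 cm.
17/7.5 = 2.267 sts per cm; 27.94 × 2.267 = 63.33 sts.
Nearest multiple of 12 → 60.
3.5 inches = 8.89 cm; × 3.4 = 30.23 → 30 rows.

Cast on 60 stitches; work 30 rows.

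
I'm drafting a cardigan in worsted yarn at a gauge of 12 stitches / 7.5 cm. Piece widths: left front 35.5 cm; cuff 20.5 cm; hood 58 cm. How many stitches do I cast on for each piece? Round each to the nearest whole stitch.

Rate = 12/7.5 = 1.6 sts per cm.
left front: 35.5 × 1.6 = 56.80 → 57.
cuff: 20.5 × 1.6 = 32.80 → 33.
hood: 58 × 1.6 = 92.80 → 93.

left front 57; cuff 33; hood 93.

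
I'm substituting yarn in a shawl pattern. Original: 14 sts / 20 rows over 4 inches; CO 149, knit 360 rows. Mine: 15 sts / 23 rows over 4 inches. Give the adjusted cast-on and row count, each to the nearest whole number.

Stitches: 149 × 15/14 = 159.64 → 160.
Rows: 360 × 23/20 = 414.00 → 414.

Cast on 160 stitches; work 414 rows.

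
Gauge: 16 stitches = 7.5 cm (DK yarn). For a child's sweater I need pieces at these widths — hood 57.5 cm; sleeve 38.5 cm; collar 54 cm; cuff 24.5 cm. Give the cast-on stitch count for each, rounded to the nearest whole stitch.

Rate = 16/7.5 = 2.133 sts per cm.
hood: 57.5 × 2.133 = 122.67 → 123.
sleeve: 38.5 × 2.133 = 82.13 → 82.
collar: 54 × 2.133 = 115.20 → 115.
cuff: 24.5 × 2.133 = 52.27 → 52.

hood 123; sleeve 82; collar 115; cuff 52.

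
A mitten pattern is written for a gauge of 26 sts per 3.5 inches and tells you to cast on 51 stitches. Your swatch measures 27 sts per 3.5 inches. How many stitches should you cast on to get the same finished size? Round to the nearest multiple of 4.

52 stitches.

Scale factor = 27 / 26 = 1.038.
51 × 27 / 26 = 52.96 sts.
→ 52 sts.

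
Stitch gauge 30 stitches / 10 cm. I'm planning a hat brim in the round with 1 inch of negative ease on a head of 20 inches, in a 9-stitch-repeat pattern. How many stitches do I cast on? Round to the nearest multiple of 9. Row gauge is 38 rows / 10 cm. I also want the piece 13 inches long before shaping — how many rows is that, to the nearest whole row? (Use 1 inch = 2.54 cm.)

Cast on 144 stitches; work 125 rows.

Finished = 20 − 1 = 19 inches.
19 inches × 2.54 = 48.26 cm.
30/10 = 3 sts per cm; 48.26 × 3 = 144.78 sts.
Nearest multiple of 9 → 144.
13 inches = 33.02 cm; × 3.8 = 125.48 → 125 rows.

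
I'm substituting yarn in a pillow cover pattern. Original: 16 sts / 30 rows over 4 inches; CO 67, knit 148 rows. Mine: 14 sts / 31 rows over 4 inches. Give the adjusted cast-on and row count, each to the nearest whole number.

Stitches: 67 × 14/16 = 58.62 → 59.
Rows: 148 × 31/30 = 152.93 → 153.

Cast on 59 stitches; work 153 rows.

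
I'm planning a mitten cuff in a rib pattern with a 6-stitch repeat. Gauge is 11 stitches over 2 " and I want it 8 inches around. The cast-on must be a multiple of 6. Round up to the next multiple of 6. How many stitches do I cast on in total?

11 / 2 = 5.5 sts per inch.
8 × 5.5 = 44.00 sts.
Next multiple of 6: 48.

CO 48 sts.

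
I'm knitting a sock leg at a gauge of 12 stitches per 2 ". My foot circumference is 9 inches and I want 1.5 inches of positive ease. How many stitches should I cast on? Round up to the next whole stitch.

Finished = 9 + 1.5 = 10.5 in.
12 / 2 = 6 sts per inch.
10.50 × 6 = 63.00 sts.

Cast on 63 stitches.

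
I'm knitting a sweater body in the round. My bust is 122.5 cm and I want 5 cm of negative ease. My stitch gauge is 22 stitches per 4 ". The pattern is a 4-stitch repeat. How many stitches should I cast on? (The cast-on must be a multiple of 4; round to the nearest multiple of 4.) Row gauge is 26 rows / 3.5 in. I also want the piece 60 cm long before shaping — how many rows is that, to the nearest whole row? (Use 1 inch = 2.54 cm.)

Cast on 256 stitches; work 175 rows.

Finished = 122.5 − 5 = 117.5 cm.
117.5 cm × 1/2.54 = 46.26 inches.
22/4 = 5.5 sts per in; 46.26 × 5.5 = 254.43 sts.
Nearest multiple of 4 → 256.
60 cm = 23.62 inches; × 7.429 = 175.48 → 175 rows.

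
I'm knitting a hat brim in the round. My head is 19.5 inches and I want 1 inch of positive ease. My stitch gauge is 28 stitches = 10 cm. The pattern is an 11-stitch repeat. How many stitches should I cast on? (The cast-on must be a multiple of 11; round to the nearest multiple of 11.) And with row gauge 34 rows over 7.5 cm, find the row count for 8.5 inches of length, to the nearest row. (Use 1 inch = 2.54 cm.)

Finished = 19.5 + 1 = 20.5 inches.
20.5 inches × 2.54 = 52.07 cm.
28/10 = 2.8 sts per cm; 52.07 × 2.8 = 145.80 sts.
Nearest multiple of 11 → 143.
8.5 inches = 21.59 cm; × 4.533 = 97.87 → 98 rows.

Cast on 143 stitches; work 98 rows.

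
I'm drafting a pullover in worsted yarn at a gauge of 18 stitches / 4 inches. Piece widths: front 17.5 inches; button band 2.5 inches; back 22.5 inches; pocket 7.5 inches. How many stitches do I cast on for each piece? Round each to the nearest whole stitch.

Rate = 18/4 = 4.5 sts per in.
front: 17.5 × 4.5 = 78.75 → 79.
button band: 2.5 × 4.5 = 11.25 → 11.
back: 22.5 × 4.5 = 101.25 → 101.
pocket: 7.5 × 4.5 = 33.75 → 34.

front 79; button band 11; back 101; pocket 34.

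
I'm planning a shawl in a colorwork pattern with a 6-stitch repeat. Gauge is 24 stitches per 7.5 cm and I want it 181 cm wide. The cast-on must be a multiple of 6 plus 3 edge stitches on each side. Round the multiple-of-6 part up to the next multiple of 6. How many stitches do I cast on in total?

582 stitches.

24 / 7.5 = 3.2 sts per cm.
181 × 3.2 = 579.20 sts.
Less 6 edge sts → 573.20 for the repeat.
Next multiple of 6: 576.
Add back 6 edge sts → 582.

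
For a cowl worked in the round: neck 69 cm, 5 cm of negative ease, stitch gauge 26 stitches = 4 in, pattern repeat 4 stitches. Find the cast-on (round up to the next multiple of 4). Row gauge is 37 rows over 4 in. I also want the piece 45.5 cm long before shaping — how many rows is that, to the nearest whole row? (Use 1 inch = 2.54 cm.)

Finished = 69 − 5 = 64 cm.
64 cm × 1/2.54 = 25.20 inches.
26/4 = 6.5 sts per in; 25.20 × 6.5 = 163.78 sts.
Next multiple of 4 → 164.
45.5 cm = 17.91 inches; × 9.25 = 165.70 → 166 rows.

Cast on 164 stitches; work 166 rows.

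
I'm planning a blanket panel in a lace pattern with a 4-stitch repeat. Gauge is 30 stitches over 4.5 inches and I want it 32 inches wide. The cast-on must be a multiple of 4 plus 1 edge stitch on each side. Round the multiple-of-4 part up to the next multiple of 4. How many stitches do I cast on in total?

30 / 4.5 = 6.667 sts per inch.
32 × 6.667 = 213.33 sts.
Less 2 edge sts → 211.33 for the repeat.
Next multiple of 4: 212.
Add back 2 edge sts → 214.

Cast on 214 stitches.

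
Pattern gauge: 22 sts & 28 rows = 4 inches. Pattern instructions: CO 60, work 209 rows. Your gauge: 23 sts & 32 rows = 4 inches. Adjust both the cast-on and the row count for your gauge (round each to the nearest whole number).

Cast on 63 stitches; work 239 rows.

Stitches: 60 × 23/22 = 62.73 → 63.
Rows: 209 × 32/28 = 238.86 → 239.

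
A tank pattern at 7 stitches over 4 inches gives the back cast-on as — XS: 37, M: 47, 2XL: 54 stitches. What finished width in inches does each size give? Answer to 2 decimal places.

7/4 = 1.75 sts per in.
XS: 37 / 1.75 = 21.143 → 21.14 in.
M: 47 / 1.75 = 26.857 → 26.86 in.
2XL: 54 / 1.75 = 30.857 → 30.86 in.

XS 21.14 inches; M 26.86 inches; 2XL 30.86 inches.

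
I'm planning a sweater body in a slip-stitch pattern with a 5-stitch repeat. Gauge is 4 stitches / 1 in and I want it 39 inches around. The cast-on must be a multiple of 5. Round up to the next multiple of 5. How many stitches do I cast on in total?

160 stitches.

4 / 1 = 4 sts per inch.
39 × 4 = 156.00 sts.
Next multiple of 5: 160.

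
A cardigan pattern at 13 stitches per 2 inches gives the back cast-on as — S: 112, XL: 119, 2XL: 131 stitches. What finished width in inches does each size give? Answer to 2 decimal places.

13/2 = 6.5 sts per in.
S: 112 / 6.5 = 17.231 → 17.23 in.
XL: 119 / 6.5 = 18.308 → 18.31 in.
2XL: 131 / 6.5 = 20.154 → 20.15 in.

S 17.23 inches; XL 18.31 inches; 2XL 20.15 inches.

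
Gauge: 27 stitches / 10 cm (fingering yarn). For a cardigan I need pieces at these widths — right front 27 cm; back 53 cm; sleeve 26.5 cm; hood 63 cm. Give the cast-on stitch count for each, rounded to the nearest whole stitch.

Rate = 27/10 = 2.7 sts per cm.
right front: 27 × 2.7 = 72.90 → 73.
back: 53 × 2.7 = 143.10 → 143.
sleeve: 26.5 × 2.7 = 71.55 → 72.
hood: 63 × 2.7 = 170.10 → 170.

right front 73; back 143; sleeve 72; hood 170.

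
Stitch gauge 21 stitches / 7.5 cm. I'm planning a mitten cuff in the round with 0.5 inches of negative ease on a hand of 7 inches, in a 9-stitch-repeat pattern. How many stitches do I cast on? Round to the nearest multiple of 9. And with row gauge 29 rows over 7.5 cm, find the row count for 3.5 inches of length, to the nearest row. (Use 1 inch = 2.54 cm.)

Cast on 45 stitches; work 34 rows.

Finished = 7 − 0.5 = 6.5 inches.
6.5 inches × 2.54 = 16.51 cm.
21/7.5 = 2.8 sts per cm; 16.51 × 2.8 = 46.23 sts.
Nearest multiple of 9 → 45.
3.5 inches = 8.89 cm; × 3.867 = 34.37 → 34 rows.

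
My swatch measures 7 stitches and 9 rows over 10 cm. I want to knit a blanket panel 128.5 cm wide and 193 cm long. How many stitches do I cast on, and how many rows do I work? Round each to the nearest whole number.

Stitch gauge = 7/10 = 0.7 sts/cm; 128.5 × 0.7 = 89.95 → 90 sts.
Row gauge = 9/10 = 0.9 rows/cm; 193 × 0.9 = 173.70 → 174 rows.

Cast on 90 stitches and work 174 rows.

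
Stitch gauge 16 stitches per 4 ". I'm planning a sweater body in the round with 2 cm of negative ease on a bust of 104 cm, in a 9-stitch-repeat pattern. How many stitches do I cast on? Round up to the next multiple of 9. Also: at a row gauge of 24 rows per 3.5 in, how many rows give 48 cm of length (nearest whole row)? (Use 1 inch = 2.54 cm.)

Cast on 162 stitches; work 130 rows.

Finished = 104 − 2 = 102 cm.
102 cm × 1/2.54 = 40.16 inches.
16/4 = 4 sts per in; 40.16 × 4 = 160.63 sts.
Next multiple of 9 → 162.
48 cm = 18.90 inches; × 6.857 = 129.58 → 130 rows.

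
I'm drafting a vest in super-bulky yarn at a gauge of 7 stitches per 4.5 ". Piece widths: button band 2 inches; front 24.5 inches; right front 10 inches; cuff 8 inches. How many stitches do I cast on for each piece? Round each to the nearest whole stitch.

Rate = 7/4.5 = 1.556 sts per in.
button band: 2 × 1.556 = 3.11 → 3.
front: 24.5 × 1.556 = 38.11 → 38.
right front: 10 × 1.556 = 15.56 → 16.
cuff: 8 × 1.556 = 12.44 → 12.

button band 3; front 38; right front 16; cuff 12.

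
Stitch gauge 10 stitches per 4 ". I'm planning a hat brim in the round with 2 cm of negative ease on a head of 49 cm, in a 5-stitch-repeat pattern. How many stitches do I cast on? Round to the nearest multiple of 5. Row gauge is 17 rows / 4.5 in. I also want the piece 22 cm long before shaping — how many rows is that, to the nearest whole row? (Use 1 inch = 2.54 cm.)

Finished = 49 − 2 = 47 cm.
47 cm × 1/2.54 = 18.50 inches.
10/4 = 2.5 sts per in; 18.50 × 2.5 = 46.26 sts.
Nearest multiple of 5 → 45.
22 cm = 8.66 inches; × 3.778 = 32.72 → 33 rows.

Cast on 45 stitches; work 33 rows.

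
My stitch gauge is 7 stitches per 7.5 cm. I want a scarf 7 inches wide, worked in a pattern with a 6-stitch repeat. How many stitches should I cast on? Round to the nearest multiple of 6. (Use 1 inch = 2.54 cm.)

CO 18 sts.

7 in = 7 × 2.54 = 17.78 cm.
7 / 7.5 = 0.933 sts/cm.
17.78 × 0.933 = 16.59 sts.
→ 18.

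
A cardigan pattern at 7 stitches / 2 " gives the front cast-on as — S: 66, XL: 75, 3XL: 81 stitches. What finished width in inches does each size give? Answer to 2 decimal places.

7/2 = 3.5 sts per in.
S: 66 / 3.5 = 18.857 → 18.86 in.
XL: 75 / 3.5 = 21.429 → 21.43 in.
3XL: 81 / 3.5 = 23.143 → 23.14 in.

S 18.86 inches; XL 21.43 inches; 3XL 23.14 inches.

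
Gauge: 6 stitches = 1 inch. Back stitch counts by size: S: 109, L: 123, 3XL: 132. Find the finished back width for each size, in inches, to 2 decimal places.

6/1 = 6 sts per in.
S: 109 / 6 = 18.167 → 18.17 in.
L: 123 / 6 = 20.500 → 20.50 in.
3XL: 132 / 6 = 22.000 → 22.00 in.

S 18.17 inches; L 20.50 inches; 3XL 22.00 inches.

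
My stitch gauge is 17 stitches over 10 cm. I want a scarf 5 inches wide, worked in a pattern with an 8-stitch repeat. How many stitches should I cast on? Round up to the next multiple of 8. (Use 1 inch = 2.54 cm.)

24 stitches.

5 in = 5 × 2.54 = 12.70 cm.
17 / 10 = 1.7 sts/cm.
12.70 × 1.7 = 21.59 sts.
→ 24.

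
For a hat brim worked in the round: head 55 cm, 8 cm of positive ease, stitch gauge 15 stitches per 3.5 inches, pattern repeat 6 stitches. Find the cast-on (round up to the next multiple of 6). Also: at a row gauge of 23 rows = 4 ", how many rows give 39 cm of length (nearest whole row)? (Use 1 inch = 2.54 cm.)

Cast on 108 stitches; work 88 rows.

Finished = 55 + 8 = 63 cm.
63 cm × 1/2.54 = 24.80 inches.
15/3.5 = 4.286 sts per in; 24.80 × 4.286 = 106.30 sts.
Next multiple of 6 → 108.
39 cm = 15.35 inches; × 5.75 = 88.29 → 88 rows.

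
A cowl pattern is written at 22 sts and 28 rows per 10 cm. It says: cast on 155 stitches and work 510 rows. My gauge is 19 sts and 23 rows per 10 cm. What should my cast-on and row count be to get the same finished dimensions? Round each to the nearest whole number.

Stitches: 155 × 19/22 = 133.86 → 134.
Rows: 510 × 23/28 = 418.93 → 419.

Cast on 134 stitches; work 419 rows.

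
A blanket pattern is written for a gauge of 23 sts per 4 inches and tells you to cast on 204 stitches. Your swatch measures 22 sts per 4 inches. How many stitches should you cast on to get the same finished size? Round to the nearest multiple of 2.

Scale factor = 22 / 23 = 0.957.
204 × 22 / 23 = 195.13 sts.
→ 196 sts.

CO 196 sts.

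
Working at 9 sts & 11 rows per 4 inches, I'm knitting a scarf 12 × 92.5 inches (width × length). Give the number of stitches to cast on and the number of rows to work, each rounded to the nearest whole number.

Cast on 27 stitches and work 254 rows.

Stitch gauge = 9/4 = 2.25 sts/in; 12 × 2.25 = 27.00 → 27 sts.
Row gauge = 11/4 = 2.75 rows/in; 92.5 × 2.75 = 254.38 → 254 rows.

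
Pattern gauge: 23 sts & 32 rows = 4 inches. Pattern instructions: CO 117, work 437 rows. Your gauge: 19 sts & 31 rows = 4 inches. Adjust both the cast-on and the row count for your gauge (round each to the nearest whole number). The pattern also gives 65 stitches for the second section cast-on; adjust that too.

Stitches: 117 × 19/23 = 96.65 → 97.
Rows: 437 × 31/32 = 423.34 → 423.
second section cast-on: 65 × 19/23 = 53.70 → 54.

Cast on 97 stitches; work 423 rows; second section cast-on 54 stitches.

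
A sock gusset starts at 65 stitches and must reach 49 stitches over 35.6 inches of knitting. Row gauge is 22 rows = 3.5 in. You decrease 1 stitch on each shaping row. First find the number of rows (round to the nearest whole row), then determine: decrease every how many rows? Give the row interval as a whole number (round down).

Decrease every 14th row.

Rows = 35.6 × 6.286 = 223.8 → 224 rows.
Stitches to remove: 16 → 16 shaping rows (at 1 st each).
224 / 16 = 14.00 → every 14 rows.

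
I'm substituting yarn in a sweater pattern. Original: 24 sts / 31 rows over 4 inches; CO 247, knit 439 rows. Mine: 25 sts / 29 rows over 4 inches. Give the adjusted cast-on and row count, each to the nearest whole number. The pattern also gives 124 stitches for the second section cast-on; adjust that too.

Stitches: 247 × 25/24 = 257.29 → 257.
Rows: 439 × 29/31 = 410.68 → 411.
second section cast-on: 124 × 25/24 = 129.17 → 129.

Cast on 257 stitches; work 411 rows; second section cast-on 129 stitches.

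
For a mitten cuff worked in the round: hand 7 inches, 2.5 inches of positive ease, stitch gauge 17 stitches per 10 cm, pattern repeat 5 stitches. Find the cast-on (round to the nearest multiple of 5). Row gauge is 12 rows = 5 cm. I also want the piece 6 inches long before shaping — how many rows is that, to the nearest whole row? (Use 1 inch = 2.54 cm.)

Finished = 7 + 2.5 = 9.5 inches.
9.5 inches × 2.54 = 24.13 cm.
17/10 = 1.7 sts per cm; 24.13 × 1.7 = 41.02 sts.
Nearest multiple of 5 → 40.
6 inches = 15.24 cm; × 2.4 = 36.58 → 37 rows.

Cast on 40 stitches; work 37 rows.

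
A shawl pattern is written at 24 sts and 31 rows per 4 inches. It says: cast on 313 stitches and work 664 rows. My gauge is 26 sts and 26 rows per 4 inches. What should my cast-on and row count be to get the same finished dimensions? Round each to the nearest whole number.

Stitches: 313 × 26/24 = 339.08 → 339.
Rows: 664 × 26/31 = 556.90 → 557.

Cast on 339 stitches; work 557 rows.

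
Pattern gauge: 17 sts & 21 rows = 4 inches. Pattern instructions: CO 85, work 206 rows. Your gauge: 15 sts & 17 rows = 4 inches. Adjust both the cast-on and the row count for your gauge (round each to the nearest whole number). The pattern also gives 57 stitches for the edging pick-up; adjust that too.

Cast on 75 stitches; work 167 rows; edging pick-up 50 stitches.

Stitches: 85 × 15/17 = 75.00 → 75.
Rows: 206 × 17/21 = 166.76 → 167.
edging pick-up: 57 × 15/17 = 50.29 → 50.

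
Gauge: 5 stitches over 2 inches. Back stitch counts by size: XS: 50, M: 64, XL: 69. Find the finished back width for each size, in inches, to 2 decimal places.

XS 20.00 inches; M 25.60 inches; XL 27.60 inches.

5/2 = 2.5 sts per in.
XS: 50 / 2.5 = 20.000 → 20.00 in.
M: 64 / 2.5 = 25.600 → 25.60 in.
XL: 69 / 2.5 = 27.600 → 27.60 in.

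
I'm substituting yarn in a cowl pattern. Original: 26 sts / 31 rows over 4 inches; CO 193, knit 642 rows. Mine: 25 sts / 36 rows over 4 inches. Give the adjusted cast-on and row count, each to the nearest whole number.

Stitches: 193 × 25/26 = 185.58 → 186.
Rows: 642 × 36/31 = 745.55 → 746.

Cast on 186 stitches; work 746 rows.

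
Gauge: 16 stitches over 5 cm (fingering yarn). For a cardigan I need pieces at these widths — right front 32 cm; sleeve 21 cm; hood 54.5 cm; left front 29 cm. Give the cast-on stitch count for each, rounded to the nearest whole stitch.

right front 102; sleeve 67; hood 174; left front 93.

Rate = 16/5 = 3.2 sts per cm.
right front: 32 × 3.2 = 102.40 → 102.
sleeve: 21 × 3.2 = 67.20 → 67.
hood: 54.5 × 3.2 = 174.40 → 174.
left front: 29 × 3.2 = 92.80 → 93.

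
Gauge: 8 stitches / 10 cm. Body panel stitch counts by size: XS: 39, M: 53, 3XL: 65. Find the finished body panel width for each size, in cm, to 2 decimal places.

XS 48.75 cm; M 66.25 cm; 3XL 81.25 cm.

8/10 = 0.8 sts per cm.
XS: 39 / 0.8 = 48.750 → 48.75 cm.
M: 53 / 0.8 = 66.250 → 66.25 cm.
3XL: 65 / 0.8 = 81.250 → 81.25 cm.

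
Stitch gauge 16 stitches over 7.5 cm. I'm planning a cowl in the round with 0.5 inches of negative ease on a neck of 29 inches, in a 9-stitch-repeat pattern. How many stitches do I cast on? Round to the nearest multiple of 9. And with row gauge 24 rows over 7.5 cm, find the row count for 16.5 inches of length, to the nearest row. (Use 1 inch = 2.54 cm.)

Finished = 29 − 0.5 = 28.5 inches.
28.5 inches × 2.54 = 72.39 cm.
16/7.5 = 2.133 sts per cm; 72.39 × 2.133 = 154.43 sts.
Nearest multiple of 9 → 153.
16.5 inches = 41.91 cm; × 3.2 = 134.11 → 134 rows.

Cast on 153 stitches; work 134 rows.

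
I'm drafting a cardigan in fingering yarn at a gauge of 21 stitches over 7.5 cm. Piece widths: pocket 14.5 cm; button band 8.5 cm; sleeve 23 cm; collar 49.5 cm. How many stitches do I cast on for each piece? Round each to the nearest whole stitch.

pocket 41; button band 24; sleeve 64; collar 139.

Rate = 21/7.5 = 2.8 sts per cm.
pocket: 14.5 × 2.8 = 40.60 → 41.
button band: 8.5 × 2.8 = 23.80 → 24.
sleeve: 23 × 2.8 = 64.40 → 64.
collar: 49.5 × 2.8 = 138.60 → 139.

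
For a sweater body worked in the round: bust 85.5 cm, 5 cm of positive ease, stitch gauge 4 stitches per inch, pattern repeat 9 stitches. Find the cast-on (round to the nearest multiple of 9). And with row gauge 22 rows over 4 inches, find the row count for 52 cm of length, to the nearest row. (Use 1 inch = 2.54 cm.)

Finished = 85.5 + 5 = 90.5 cm.
90.5 cm × 1/2.54 = 35.63 inches.
4/1 = 4 sts per in; 35.63 × 4 = 142.52 sts.
Nearest multiple of 9 → 144.
52 cm = 20.47 inches; × 5.5 = 112.60 → 113 rows.

Cast on 144 stitches; work 113 rows.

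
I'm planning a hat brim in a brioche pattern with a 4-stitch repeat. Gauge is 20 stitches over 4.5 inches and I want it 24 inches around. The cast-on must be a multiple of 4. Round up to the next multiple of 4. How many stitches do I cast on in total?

CO 108 sts.

20 / 4.5 = 4.444 sts per inch.
24 × 4.444 = 106.67 sts.
Next multiple of 4: 108.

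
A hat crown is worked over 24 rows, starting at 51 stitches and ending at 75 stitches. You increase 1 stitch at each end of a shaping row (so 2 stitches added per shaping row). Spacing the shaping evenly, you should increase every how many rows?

Stitches to add: |75 − 51| = 24.
Shaping rows needed: 24 / 2 = 12.
24 rows / 12 = every 2 rows.

Increase every 2nd row.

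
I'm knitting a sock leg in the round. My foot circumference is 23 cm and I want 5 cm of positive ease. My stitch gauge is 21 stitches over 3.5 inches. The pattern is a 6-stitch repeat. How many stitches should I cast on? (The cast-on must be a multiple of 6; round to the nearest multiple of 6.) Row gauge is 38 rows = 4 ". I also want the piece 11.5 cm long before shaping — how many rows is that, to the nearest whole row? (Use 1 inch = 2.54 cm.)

Finished = 23 + 5 = 28 cm.
28 cm × 1/2.54 = 11.02 inches.
21/3.5 = 6 sts per in; 11.02 × 6 = 66.14 sts.
Nearest multiple of 6 → 66.
11.5 cm = 4.53 inches; × 9.5 = 43.01 → 43 rows.

Cast on 66 stitches; work 43 rows.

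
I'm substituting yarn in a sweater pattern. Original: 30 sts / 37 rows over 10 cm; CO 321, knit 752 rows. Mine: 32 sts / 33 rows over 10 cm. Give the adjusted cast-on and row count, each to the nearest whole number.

Stitches: 321 × 32/30 = 342.40 → 342.
Rows: 752 × 33/37 = 670.70 → 671.

Cast on 342 stitches; work 671 rows.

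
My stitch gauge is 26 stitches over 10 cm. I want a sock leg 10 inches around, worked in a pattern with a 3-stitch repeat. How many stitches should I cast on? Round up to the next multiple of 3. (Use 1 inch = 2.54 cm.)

10 in = 10 × 2.54 = 25.40 cm.
26 / 10 = 2.6 sts/cm.
25.40 × 2.6 = 66.04 sts.
→ 69.

69 stitches.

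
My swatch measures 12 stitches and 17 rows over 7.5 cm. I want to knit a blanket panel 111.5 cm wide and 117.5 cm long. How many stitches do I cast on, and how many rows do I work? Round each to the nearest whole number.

Cast on 178 stitches and work 266 rows.

Stitch gauge = 12/7.5 = 1.6 sts/cm; 111.5 × 1.6 = 178.40 → 178 sts.
Row gauge = 17/7.5 = 2.267 rows/cm; 117.5 × 2.267 = 266.33 → 266 rows.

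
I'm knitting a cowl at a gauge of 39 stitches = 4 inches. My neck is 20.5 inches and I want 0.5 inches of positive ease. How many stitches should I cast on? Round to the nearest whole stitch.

205 stitches.

Finished = 20.5 + 0.5 = 21 in.
39 / 4 = 9.75 sts per inch.
21.00 × 9.75 = 204.75 sts.
→ 205 sts.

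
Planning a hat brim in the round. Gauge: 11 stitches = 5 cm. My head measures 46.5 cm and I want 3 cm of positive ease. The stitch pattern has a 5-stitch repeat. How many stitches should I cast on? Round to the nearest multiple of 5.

Finished = 46.5 + 3 = 49.5 cm.
11 / 5 = 2.2 sts/cm.
49.5 × 2.2 = 108.90 sts.
Nearest multiple of 5: 110.

110 stitches.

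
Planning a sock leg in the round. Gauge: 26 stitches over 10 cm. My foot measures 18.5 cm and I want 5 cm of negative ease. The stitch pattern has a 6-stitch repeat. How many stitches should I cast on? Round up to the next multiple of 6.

Finished = 18.5 − 5 = 13.5 cm.
26 / 10 = 2.6 sts/cm.
13.5 × 2.6 = 35.10 sts.
Next multiple of 6: 36.

36 stitches.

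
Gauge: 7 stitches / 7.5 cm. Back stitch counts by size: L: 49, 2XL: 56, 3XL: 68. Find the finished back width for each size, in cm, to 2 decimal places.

7/7.5 = 0.933 sts per cm.
L: 49 / 0.933 = 52.500 → 52.50 cm.
2XL: 56 / 0.933 = 60.000 → 60.00 cm.
3XL: 68 / 0.933 = 72.857 → 72.86 cm.

L 52.50 cm; 2XL 60.00 cm; 3XL 72.86 cm.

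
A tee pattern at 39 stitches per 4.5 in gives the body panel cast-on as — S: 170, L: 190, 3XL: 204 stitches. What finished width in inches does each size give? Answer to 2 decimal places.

S 19.62 inches; L 21.92 inches; 3XL 23.54 inches.

39/4.5 = 8.667 sts per in.
S: 170 / 8.667 = 19.615 → 19.62 in.
L: 190 / 8.667 = 21.923 → 21.92 in.
3XL: 204 / 8.667 = 23.538 → 23.54 in.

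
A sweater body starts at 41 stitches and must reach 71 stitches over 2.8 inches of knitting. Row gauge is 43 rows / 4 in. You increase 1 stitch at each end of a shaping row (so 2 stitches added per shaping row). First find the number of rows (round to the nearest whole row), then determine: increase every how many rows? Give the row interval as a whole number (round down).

Increase every 2nd row.

Rows = 2.8 × 10.75 = 30.1 → 30 rows.
Stitches to add: 30 → 15 shaping rows (at 2 st each).
30 / 15 = 2.00 → every 2 rows.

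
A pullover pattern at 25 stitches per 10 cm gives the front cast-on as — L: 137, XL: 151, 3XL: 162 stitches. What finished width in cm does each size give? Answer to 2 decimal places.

25/10 = 2.5 sts per cm.
L: 137 / 2.5 = 54.800 → 54.80 cm.
XL: 151 / 2.5 = 60.400 → 60.40 cm.
3XL: 162 / 2.5 = 64.800 → 64.80 cm.

L 54.80 cm; XL 60.40 cm; 3XL 64.80 cm.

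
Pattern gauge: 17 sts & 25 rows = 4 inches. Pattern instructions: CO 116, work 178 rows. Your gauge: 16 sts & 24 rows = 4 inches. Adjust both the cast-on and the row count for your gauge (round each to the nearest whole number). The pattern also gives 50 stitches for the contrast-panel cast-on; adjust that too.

Cast on 109 stitches; work 171 rows; contrast-panel cast-on 47 stitches.

Stitches: 116 × 16/17 = 109.18 → 109.
Rows: 178 × 24/25 = 170.88 → 171.
contrast-panel cast-on: 50 × 16/17 = 47.06 → 47.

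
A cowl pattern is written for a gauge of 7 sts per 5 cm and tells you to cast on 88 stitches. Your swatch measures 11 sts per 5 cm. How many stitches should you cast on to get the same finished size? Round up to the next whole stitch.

139 stitches.

Scale factor = 11 / 7 = 1.571.
88 × 11 / 7 = 138.29 sts.
→ 139 sts.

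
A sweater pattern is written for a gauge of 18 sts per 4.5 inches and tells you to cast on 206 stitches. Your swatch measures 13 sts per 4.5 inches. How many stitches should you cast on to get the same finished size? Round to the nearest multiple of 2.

Scale factor = 13 / 18 = 0.722.
206 × 13 / 18 = 148.78 sts.
→ 148 sts.

CO 148 sts.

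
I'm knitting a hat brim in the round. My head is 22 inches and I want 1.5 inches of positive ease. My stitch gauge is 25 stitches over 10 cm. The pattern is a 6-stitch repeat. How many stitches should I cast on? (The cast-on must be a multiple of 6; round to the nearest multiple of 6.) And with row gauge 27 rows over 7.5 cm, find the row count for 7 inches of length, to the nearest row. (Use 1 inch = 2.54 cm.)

Cast on 150 stitches; work 64 rows.

Finished = 22 + 1.5 = 23.5 inches.
23.5 inches × 2.54 = 59.69 cm.
25/10 = 2.5 sts per cm; 59.69 × 2.5 = 149.22 sts.
Nearest multiple of 6 → 150.
7 inches = 17.78 cm; × 3.6 = 64.01 → 64 rows.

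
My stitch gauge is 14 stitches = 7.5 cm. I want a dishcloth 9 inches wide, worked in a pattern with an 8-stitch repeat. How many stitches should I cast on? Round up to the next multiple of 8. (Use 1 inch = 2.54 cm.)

9 in = 9 × 2.54 = 22.86 cm.
14 / 7.5 = 1.867 sts/cm.
22.86 × 1.867 = 42.67 sts.
→ 48.

48 stitches.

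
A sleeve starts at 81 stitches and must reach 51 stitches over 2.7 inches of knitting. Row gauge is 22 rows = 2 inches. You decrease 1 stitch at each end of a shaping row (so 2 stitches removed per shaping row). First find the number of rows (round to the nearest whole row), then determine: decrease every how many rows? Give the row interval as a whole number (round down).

Rows = 2.7 × 11 = 29.7 → 30 rows.
Stitches to remove: 30 → 15 shaping rows (at 2 st each).
30 / 15 = 2.00 → every 2 rows.

Decrease every 2nd row.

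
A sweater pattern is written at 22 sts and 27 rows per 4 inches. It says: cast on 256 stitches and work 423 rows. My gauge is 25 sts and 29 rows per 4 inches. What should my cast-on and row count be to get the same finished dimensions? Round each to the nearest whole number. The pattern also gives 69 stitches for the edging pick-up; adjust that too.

Stitches: 256 × 25/22 = 290.91 → 291.
Rows: 423 × 29/27 = 454.33 → 454.
edging pick-up: 69 × 25/22 = 78.41 → 78.

Cast on 291 stitches; work 454 rows; edging pick-up 78 stitches.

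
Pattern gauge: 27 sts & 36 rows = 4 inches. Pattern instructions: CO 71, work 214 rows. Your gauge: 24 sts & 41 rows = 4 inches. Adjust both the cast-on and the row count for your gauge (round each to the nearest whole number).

Cast on 63 stitches; work 244 rows.

Stitches: 71 × 24/27 = 63.11 → 63.
Rows: 214 × 41/36 = 243.72 → 244.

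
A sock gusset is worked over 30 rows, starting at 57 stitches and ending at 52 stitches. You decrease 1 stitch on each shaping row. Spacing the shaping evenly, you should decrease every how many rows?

Stitches to remove: |52 − 57| = 5.
Shaping rows needed: 5 / 1 = 5.
30 rows / 5 = every 6 rows.

Decrease every 6th row.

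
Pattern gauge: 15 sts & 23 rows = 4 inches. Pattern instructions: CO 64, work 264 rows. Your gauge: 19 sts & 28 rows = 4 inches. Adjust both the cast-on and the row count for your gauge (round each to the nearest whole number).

Cast on 81 stitches; work 321 rows.

Stitches: 64 × 19/15 = 81.07 → 81.
Rows: 264 × 28/23 = 321.39 → 321.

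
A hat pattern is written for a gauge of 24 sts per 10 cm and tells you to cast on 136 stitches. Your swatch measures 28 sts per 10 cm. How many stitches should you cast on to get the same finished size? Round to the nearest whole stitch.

Cast on 159 stitches.

Scale factor = 28 / 24 = 1.167.
136 × 28 / 24 = 158.67 sts.
→ 159 sts.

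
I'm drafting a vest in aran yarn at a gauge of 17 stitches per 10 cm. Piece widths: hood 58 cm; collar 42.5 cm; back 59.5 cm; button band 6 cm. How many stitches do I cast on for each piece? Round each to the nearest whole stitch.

Rate = 17/10 = 1.7 sts per cm.
hood: 58 × 1.7 = 98.60 → 99.
collar: 42.5 × 1.7 = 72.25 → 72.
back: 59.5 × 1.7 = 101.15 → 101.
button band: 6 × 1.7 = 10.20 → 10.

hood 99; collar 72; back 101; button band 10.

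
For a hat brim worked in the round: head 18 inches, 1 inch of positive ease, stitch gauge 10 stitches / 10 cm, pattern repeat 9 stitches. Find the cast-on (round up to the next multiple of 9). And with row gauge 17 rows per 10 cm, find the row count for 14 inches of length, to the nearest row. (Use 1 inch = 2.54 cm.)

Finished = 18 + 1 = 19 inches.
19 inches × 2.54 = 48.26 cm.
10/10 = 1 sts per cm; 48.26 × 1 = 48.26 sts.
Next multiple of 9 → 54.
14 inches = 35.56 cm; × 1.7 = 60.45 → 60 rows.

Cast on 54 stitches; work 60 rows.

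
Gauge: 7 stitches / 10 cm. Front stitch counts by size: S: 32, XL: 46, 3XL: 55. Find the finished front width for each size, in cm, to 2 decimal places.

7/10 = 0.7 sts per cm.
S: 32 / 0.7 = 45.714 → 45.71 cm.
XL: 46 / 0.7 = 65.714 → 65.71 cm.
3XL: 55 / 0.7 = 78.571 → 78.57 cm.

S 45.71 cm; XL 65.71 cm; 3XL 78.57 cm.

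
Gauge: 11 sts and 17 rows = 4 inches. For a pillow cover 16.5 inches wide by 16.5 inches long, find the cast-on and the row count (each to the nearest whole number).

Cast on 45 stitches and work 70 rows.

Stitch gauge = 11/4 = 2.75 sts/in; 16.5 × 2.75 = 45.38 → 45 sts.
Row gauge = 17/4 = 4.25 rows/in; 16.5 × 4.25 = 70.12 → 70 rows.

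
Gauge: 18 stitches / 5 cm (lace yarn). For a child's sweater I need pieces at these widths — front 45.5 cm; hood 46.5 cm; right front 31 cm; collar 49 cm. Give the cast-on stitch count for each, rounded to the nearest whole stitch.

front 164; hood 167; right front 112; collar 176.

Rate = 18/5 = 3.6 sts per cm.
front: 45.5 × 3.6 = 163.80 → 164.
hood: 46.5 × 3.6 = 167.40 → 167.
right front: 31 × 3.6 = 111.60 → 112.
collar: 49 × 3.6 = 176.40 → 176.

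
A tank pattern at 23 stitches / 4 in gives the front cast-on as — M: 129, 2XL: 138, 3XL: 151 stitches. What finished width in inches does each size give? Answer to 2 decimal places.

23/4 = 5.75 sts per in.
M: 129 / 5.75 = 22.435 → 22.43 in.
2XL: 138 / 5.75 = 24.000 → 24.00 in.
3XL: 151 / 5.75 = 26.261 → 26.26 in.

M 22.43 inches; 2XL 24.00 inches; 3XL 26.26 inches.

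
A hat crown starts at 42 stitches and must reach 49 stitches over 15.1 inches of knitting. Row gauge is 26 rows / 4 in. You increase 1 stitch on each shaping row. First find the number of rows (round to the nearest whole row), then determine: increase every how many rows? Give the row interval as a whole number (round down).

Increase every 14th row.

Rows = 15.1 × 6.5 = 98.1 → 98 rows.
Stitches to add: 7 → 7 shaping rows (at 1 st each).
98 / 7 = 14.00 → every 14 rows.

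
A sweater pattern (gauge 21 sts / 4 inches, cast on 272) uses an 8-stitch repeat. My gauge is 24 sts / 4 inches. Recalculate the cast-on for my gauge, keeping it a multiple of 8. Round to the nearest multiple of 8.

Cast on 312 stitches.

272 × 24 / 21 = 310.86.
Nearest multiple of 8: 312.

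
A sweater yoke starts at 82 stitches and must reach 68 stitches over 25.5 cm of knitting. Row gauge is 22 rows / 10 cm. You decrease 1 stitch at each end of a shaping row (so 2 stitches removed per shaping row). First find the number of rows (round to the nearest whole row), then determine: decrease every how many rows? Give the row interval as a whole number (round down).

Rows = 25.5 × 2.2 = 56.1 → 56 rows.
Stitches to remove: 14 → 7 shaping rows (at 2 st each).
56 / 7 = 8.00 → every 8 rows.

Decrease every 8th row.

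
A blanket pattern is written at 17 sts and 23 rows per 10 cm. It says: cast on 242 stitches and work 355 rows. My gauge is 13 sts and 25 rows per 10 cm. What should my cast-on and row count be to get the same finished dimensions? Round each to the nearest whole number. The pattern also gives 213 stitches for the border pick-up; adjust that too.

Stitches: 242 × 13/17 = 185.06 → 185.
Rows: 355 × 25/23 = 385.87 → 386.
border pick-up: 213 × 13/17 = 162.88 → 163.

Cast on 185 stitches; work 386 rows; border pick-up 163 stitches.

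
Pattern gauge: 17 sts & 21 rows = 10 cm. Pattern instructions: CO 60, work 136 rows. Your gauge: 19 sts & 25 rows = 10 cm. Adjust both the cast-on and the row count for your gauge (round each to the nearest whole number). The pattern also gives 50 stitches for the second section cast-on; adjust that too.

Stitches: 60 × 19/17 = 67.06 → 67.
Rows: 136 × 25/21 = 161.90 → 162.
second section cast-on: 50 × 19/17 = 55.88 → 56.

Cast on 67 stitches; work 162 rows; second section cast-on 56 stitches.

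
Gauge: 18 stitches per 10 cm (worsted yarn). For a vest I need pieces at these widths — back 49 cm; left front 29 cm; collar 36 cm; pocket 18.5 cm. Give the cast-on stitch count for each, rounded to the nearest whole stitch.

Rate = 18/10 = 1.8 sts per cm.
back: 49 × 1.8 = 88.20 → 88.
left front: 29 × 1.8 = 52.20 → 52.
collar: 36 × 1.8 = 64.80 → 65.
pocket: 18.5 × 1.8 = 33.30 → 33.

back 88; left front 52; collar 65; pocket 33.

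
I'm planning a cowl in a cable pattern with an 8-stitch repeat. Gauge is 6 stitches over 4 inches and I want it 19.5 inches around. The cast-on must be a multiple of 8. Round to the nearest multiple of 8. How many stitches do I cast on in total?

6 / 4 = 1.5 sts per inch.
19.5 × 1.5 = 29.25 sts.
Nearest multiple of 8: 32.

Cast on 32 stitches.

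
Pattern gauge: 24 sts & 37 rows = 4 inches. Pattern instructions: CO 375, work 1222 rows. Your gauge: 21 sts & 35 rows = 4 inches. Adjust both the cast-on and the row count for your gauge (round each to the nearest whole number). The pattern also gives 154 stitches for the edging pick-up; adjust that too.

Cast on 328 stitches; work 1156 rows; edging pick-up 135 stitches.

Stitches: 375 × 21/24 = 328.12 → 328.
Rows: 1222 × 35/37 = 1155.95 → 1156.
edging pick-up: 154 × 21/24 = 134.75 → 135.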